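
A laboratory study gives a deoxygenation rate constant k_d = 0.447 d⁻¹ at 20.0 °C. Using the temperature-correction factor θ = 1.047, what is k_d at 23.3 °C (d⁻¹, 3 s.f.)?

k_d ≈ 0.520 d⁻¹

k_d(T₂) = k_d(T₁) · θ^(T₂−T₁) = 0.447 × 1.047^(23.3−20.0)
= 0.447 × 1.047^3.30 = 0.447 × 1.164 = 0.5202 d⁻¹.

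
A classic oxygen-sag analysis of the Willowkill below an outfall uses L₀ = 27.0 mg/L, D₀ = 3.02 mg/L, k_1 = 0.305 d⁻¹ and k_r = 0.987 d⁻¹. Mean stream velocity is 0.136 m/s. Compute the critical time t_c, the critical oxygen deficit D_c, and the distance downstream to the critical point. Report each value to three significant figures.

With k_r/k_1 = 3.236 and 1 − D₀(k_r−k_1)/(k_1 L₀) = 0.7499,
t_c = ln(3.236 × 0.7499) / (0.987 − 0.305) = ln(2.427) / 0.6820 = 0.8865/0.6820 = 1.300 d.
L(t_c) = L₀ e^(−k_1 t_c) = 27.0 × 0.6727 = 18.16 mg/L, and at the critical point k_r D_c = k_1 L, so D_c = (0.305/0.987) × 18.16 = 5.613 mg/L.
x_c = v t_c = 0.136 m/s × 1.300 d × 86400 s/d = 15270 m ≈ 15.3 km.

t_c ≈ 1.30 d; D_c ≈ 5.61 mg/L; x_c ≈ 15.3 km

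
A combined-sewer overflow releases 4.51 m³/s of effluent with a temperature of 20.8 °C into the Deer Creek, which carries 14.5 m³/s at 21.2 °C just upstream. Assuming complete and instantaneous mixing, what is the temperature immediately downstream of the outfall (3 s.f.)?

Flow-weighted mixing: C = (Q_r C_r + Q_w C_w)/(Q_r + Q_w)
= (14.5×21.2 + 4.51×20.8)/(14.5 + 4.51) = 401.2/19.01 = 21.11 °C.

21.1 °C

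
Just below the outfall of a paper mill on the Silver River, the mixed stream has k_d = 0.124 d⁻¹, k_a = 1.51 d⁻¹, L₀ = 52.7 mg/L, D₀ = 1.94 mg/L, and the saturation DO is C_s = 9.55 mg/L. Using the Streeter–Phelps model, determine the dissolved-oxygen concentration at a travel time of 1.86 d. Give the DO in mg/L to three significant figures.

DO ≈ 5.97 mg/L

k_d L₀/(k_a−k_d) = 0.124×52.7/(1.51−0.124) = 6.535/1.386 = 4.715 mg/L.
e^(−k_d t) = e^(−0.124×1.860) = 0.7940; e^(−k_a t) = e^(−1.51×1.860) = 0.06029.
D = 4.715 × (0.7940 − 0.06029) + 1.94 × 0.06029 = 3.459 + 0.1170 = 3.576 mg/L.
DO = C_s − D = 9.55 − 3.576 = 5.974 mg/L.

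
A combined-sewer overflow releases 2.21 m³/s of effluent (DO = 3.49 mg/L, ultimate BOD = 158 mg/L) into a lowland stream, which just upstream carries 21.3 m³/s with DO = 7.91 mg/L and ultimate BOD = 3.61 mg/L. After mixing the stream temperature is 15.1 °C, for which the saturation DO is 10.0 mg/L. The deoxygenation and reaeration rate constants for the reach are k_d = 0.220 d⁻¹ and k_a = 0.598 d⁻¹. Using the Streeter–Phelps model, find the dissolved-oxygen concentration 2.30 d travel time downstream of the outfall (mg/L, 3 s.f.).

DO ≈ 5.67 mg/L

Mixed DO = (21.3×7.91 + 2.21×3.49)/(21.3+2.21) = 176.2/23.51 = 7.495 mg/L.
Mixed L₀ = (21.3×3.61 + 2.21×158)/(23.51) = 426.1/23.51 = 18.12 mg/L.
Initial deficit D₀ = C_s − DO₀ = 10.0 − 7.495 = 2.505 mg/L.
D(2.30) = [0.220×18.12/(0.598−0.220)](e^(−0.220×2.30) − e^(−0.598×2.30)) + 2.505 e^(−0.598×2.30)
= 10.55 × (0.6029 − 0.2527) + 2.505 × 0.2527 = 4.327 mg/L.
DO = 10.0 − 4.327 = 5.673 mg/L.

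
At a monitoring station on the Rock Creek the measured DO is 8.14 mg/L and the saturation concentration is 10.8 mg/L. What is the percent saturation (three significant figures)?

% saturation = C/C_s × 100 = 8.14/10.8 × 100 = 75.4 %.

75.4 % saturation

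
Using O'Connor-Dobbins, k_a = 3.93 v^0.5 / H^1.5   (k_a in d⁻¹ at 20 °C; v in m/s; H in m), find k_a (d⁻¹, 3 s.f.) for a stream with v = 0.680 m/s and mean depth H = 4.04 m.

k_a ≈ 0.399 d⁻¹

k_a = 3.93 × 0.680^0.5 / 4.04^1.5 = 3.93 × 0.8246 / 8.120 = 0.3991 d⁻¹.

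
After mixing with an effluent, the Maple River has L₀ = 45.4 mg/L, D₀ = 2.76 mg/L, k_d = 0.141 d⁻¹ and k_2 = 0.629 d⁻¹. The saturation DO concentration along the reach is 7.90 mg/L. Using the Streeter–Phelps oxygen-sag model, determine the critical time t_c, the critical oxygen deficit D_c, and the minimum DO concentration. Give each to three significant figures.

t_c ≈ 2.58 d; D_c ≈ 7.07 mg/L; min DO ≈ 0.827 mg/L

t_c = [1/(k_2−k_d)] ln[(k_2/k_d)(1 − D₀(k_2−k_d)/(k_d L₀))]
= [1/(0.629−0.141)] ln[(0.629/0.141)(1 − 2.76×0.4880/(0.141×45.4))]
= (1/0.4880) ln[4.461 × 0.7896] = 2.049 × ln(3.522) = 2.049 × 1.259 = 2.580 d.
D_c = (k_d/k_2) L₀ e^(−k_d t_c) = (0.141/0.629) × 45.4 × e^(−0.141×2.580) = 0.2242 × 45.4 × 0.6950 = 7.073 mg/L.
Minimum DO = C_s − D_c = 7.90 − 7.073 = 0.8267 mg/L.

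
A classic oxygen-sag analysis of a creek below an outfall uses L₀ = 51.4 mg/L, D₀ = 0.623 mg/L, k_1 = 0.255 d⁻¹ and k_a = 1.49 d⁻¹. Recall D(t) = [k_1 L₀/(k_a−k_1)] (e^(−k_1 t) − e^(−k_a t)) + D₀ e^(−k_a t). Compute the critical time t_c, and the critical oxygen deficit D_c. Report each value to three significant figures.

With k_a/k_1 = 5.843 and 1 − D₀(k_a−k_1)/(k_1 L₀) = 0.9413,
t_c = ln(5.843 × 0.9413) / (1.49 − 0.255) = ln(5.500) / 1.235 = 1.705/1.235 = 1.380 d.
L(t_c) = L₀ e^(−k_1 t_c) = 51.4 × 0.7033 = 36.15 mg/L, and at the critical point k_a D_c = k_1 L, so D_c = (0.255/1.49) × 36.15 = 6.187 mg/L.

t_c ≈ 1.38 d; D_c ≈ 6.19 mg/L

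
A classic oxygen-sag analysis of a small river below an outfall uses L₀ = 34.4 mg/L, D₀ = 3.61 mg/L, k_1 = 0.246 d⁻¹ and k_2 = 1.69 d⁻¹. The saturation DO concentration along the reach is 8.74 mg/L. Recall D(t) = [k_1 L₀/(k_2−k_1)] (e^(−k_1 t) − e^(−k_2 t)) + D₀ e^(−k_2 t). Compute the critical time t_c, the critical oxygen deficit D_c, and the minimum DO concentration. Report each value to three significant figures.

With k_2/k_1 = 6.870 and 1 − D₀(k_2−k_1)/(k_1 L₀) = 0.3840,
t_c = ln(6.870 × 0.3840) / (1.69 − 0.246) = ln(2.638) / 1.444 = 0.9700/1.444 = 0.6718 d.
L(t_c) = L₀ e^(−k_1 t_c) = 34.4 × 0.8477 = 29.16 mg/L, and at the critical point k_2 D_c = k_1 L, so D_c = (0.246/1.69) × 29.16 = 4.245 mg/L.
Minimum DO = C_s − D_c = 8.74 − 4.245 = 4.495 mg/L.

t_c ≈ 0.672 d; D_c ≈ 4.24 mg/L; min DO ≈ 4.50 mg/L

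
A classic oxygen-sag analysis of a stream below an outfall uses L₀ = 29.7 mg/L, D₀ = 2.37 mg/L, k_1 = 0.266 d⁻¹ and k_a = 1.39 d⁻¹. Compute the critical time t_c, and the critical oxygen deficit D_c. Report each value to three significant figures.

With k_a/k_1 = 5.226 and 1 − D₀(k_a−k_1)/(k_1 L₀) = 0.6628,
t_c = ln(5.226 × 0.6628) / (1.39 − 0.266) = ln(3.464) / 1.124 = 1.242/1.124 = 1.105 d.
D_c = (k_1/k_a) L₀ e^(−k_1 t_c) = (0.266/1.39) × 29.7 × e^(−0.266×1.105) = 0.1914 × 29.7 × 0.7453 = 4.236 mg/L.

t_c ≈ 1.11 d; D_c ≈ 4.24 mg/L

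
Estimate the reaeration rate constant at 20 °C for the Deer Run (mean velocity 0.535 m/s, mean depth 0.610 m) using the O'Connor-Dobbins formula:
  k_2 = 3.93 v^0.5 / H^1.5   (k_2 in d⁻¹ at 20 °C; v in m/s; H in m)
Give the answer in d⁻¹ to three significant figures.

k_2 = 3.93 × 0.535^0.5 / 0.610^1.5 = 3.93 × 0.7314 / 0.4764 = 6.034 d⁻¹.

k_2 ≈ 6.03 d⁻¹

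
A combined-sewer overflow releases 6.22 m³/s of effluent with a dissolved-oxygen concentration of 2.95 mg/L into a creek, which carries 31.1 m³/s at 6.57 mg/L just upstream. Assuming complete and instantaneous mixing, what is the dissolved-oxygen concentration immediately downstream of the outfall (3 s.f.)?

Flow-weighted mixing: C = (Q_r C_r + Q_w C_w)/(Q_r + Q_w)
= (31.1×6.57 + 6.22×2.95)/(31.1 + 6.22) = 222.7/37.32 = 5.967 mg/L.

5.97 mg/L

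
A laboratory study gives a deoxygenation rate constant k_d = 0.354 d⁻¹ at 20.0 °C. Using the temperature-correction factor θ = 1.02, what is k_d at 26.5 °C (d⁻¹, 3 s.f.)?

k_d(T₂) = k_d(T₁) · θ^(T₂−T₁) = 0.354 × 1.02^(26.5−20.0)
= 0.354 × 1.02^6.50 = 0.354 × 1.137 = 0.4026 d⁻¹.

k_d ≈ 0.403 d⁻¹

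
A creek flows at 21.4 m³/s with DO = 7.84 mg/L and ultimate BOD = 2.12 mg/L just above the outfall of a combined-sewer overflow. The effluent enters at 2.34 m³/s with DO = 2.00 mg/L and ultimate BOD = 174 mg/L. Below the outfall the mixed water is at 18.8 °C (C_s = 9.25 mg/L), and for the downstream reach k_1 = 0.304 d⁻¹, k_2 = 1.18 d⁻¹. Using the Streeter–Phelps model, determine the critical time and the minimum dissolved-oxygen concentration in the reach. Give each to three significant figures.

Mixed DO = (21.4×7.84 + 2.34×2.00)/(21.4+2.34) = 172.5/23.74 = 7.264 mg/L.
Mixed L₀ = (21.4×2.12 + 2.34×174)/(23.74) = 452.5/23.74 = 19.06 mg/L.
Initial deficit D₀ = C_s − DO₀ = 9.25 − 7.264 = 1.986 mg/L.
t_c = (1/0.8760) ln[(1.18/0.304)(1 − 1.986×0.8760/(0.304×19.06))] = 1.142 × ln(2.716) = 1.141 d.
D_c = (0.304/1.18) × 19.06 × e^(−0.304×1.141) = 0.2576 × 19.06 × 0.7069 = 3.472 mg/L.
Minimum DO = 9.25 − 3.472 = 5.778 mg/L.

t_c ≈ 1.14 d; minimum DO ≈ 5.78 mg/L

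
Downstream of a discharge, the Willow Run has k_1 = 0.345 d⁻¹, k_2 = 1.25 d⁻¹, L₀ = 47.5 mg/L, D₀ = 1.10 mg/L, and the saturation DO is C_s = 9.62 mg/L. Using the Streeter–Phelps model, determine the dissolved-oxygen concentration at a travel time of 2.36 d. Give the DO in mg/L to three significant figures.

DO ≈ 2.49 mg/L

k_1 L₀/(k_2−k_1) = 0.345×47.5/(1.25−0.345) = 16.39/0.9050 = 18.11 mg/L.
e^(−k_1 t) = e^(−0.345×2.360) = 0.4430; e^(−k_2 t) = e^(−1.25×2.360) = 0.05234.
D = 18.11 × (0.4430 − 0.05234) + 1.10 × 0.05234 = 7.074 + 0.05757 = 7.131 mg/L.
DO = C_s − D = 9.62 − 7.131 = 2.489 mg/L.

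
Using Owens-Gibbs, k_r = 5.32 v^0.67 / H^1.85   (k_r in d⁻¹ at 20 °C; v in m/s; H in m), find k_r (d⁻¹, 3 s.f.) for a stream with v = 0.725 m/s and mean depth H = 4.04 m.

k_r ≈ 0.324 d⁻¹

k_r = 5.32 × 0.725^0.67 / 4.04^1.85 = 5.32 × 0.8062 / 13.24 = 0.3240 d⁻¹.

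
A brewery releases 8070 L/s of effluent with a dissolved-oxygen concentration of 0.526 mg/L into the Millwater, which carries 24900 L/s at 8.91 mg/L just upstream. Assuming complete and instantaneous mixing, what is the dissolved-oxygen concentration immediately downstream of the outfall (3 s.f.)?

6.86 mg/L

Flow-weighted mixing: C = (Q_r C_r + Q_w C_w)/(Q_r + Q_w)
= (24900×8.91 + 8070×0.526)/(24900 + 8070) = 226100/32970 = 6.858 mg/L.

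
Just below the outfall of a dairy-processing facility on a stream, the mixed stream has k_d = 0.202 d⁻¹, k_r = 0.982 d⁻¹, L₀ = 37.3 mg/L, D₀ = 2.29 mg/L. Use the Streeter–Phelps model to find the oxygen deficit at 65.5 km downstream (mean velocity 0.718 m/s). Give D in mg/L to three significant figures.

Travel time t = x/v = 65.5 km / (0.718 m/s) = 65500 m / 0.718 m/s = 91230 s = 1.056 d.
k_d L₀/(k_r−k_d) = 0.202×37.3/(0.982−0.202) = 7.535/0.7800 = 9.660 mg/L.
e^(−k_d t) = e^(−0.202×1.056) = 0.8079; e^(−k_r t) = e^(−0.982×1.056) = 0.3546.
D = 9.660 × (0.8079 − 0.3546) + 2.29 × 0.3546 = 4.379 + 0.8120 = 5.191 mg/L.

D ≈ 5.19 mg/L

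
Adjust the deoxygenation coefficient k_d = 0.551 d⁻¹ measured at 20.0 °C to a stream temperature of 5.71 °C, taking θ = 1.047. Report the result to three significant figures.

k_d ≈ 0.286 d⁻¹

k_d(T₂) = k_d(T₁) · θ^(T₂−T₁) = 0.551 × 1.047^(5.71−20.0)
= 0.551 × 1.047^-14.3 = 0.551 × 0.5188 = 0.2858 d⁻¹.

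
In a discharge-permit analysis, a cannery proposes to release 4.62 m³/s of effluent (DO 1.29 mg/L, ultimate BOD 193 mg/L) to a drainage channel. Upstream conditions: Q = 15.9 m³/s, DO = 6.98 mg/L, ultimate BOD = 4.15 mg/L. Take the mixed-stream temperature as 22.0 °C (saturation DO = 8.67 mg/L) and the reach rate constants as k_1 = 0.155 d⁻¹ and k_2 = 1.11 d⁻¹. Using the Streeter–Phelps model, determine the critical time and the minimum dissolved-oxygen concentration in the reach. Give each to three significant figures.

t_c ≈ 1.54 d; minimum DO ≈ 3.54 mg/L

Mixed DO = (15.9×6.98 + 4.62×1.29)/(15.9+4.62) = 116.9/20.52 = 5.699 mg/L.
Mixed L₀ = (15.9×4.15 + 4.62×193)/(20.52) = 957.6/20.52 = 46.67 mg/L.
Initial deficit D₀ = C_s − DO₀ = 8.67 − 5.699 = 2.971 mg/L.
t_c = (1/0.9550) ln[(1.11/0.155)(1 − 2.971×0.9550/(0.155×46.67))] = 1.047 × ln(4.352) = 1.540 d.
D_c = (0.155/1.11) × 46.67 × e^(−0.155×1.540) = 0.1396 × 46.67 × 0.7877 = 5.133 mg/L.
Minimum DO = 8.67 − 5.133 = 3.537 mg/L.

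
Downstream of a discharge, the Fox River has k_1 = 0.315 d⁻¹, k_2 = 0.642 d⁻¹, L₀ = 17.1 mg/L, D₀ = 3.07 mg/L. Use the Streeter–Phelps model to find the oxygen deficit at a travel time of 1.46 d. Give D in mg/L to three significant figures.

k_1 L₀/(k_2−k_1) = 0.315×17.1/(0.642−0.315) = 5.387/0.3270 = 16.47 mg/L.
e^(−k_1 t) = e^(−0.315×1.460) = 0.6313; e^(−k_2 t) = e^(−0.642×1.460) = 0.3917.
D = 16.47 × (0.6313 − 0.3917) + 3.07 × 0.3917 = 3.948 + 1.202 = 5.150 mg/L.

D ≈ 5.15 mg/L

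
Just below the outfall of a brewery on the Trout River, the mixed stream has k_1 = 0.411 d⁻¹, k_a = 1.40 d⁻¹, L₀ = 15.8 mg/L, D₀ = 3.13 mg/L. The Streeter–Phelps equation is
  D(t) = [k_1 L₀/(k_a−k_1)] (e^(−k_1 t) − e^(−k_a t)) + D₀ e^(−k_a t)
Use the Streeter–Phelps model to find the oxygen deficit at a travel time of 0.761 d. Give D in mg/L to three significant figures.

k_1 L₀/(k_a−k_1) = 0.411×15.8/(1.40−0.411) = 6.494/0.9890 = 6.566 mg/L.
e^(−k_1 t) = e^(−0.411×0.7610) = 0.7314; e^(−k_a t) = e^(−1.40×0.7610) = 0.3446.
D = 6.566 × (0.7314 − 0.3446) + 3.13 × 0.3446 = 2.540 + 1.079 = 3.618 mg/L.

D ≈ 3.62 mg/L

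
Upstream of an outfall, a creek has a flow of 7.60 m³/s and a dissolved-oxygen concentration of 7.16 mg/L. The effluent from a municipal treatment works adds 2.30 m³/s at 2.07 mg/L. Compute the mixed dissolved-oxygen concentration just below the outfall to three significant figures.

5.98 mg/L

Flow-weighted mixing: C = (Q_r C_r + Q_w C_w)/(Q_r + Q_w)
= (7.60×7.16 + 2.30×2.07)/(7.60 + 2.30) = 59.18/9.900 = 5.977 mg/L.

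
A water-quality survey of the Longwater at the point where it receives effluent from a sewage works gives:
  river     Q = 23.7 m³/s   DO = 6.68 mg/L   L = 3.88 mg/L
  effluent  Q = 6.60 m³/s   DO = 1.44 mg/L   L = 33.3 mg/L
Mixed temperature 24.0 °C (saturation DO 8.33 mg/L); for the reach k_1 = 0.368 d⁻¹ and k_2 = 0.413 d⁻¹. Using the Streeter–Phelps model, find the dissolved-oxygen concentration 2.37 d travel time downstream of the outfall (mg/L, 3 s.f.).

DO ≈ 3.72 mg/L

Mixed DO = (23.7×6.68 + 6.60×1.44)/(23.7+6.60) = 167.8/30.30 = 5.539 mg/L.
Mixed L₀ = (23.7×3.88 + 6.60×33.3)/(30.30) = 311.7/30.30 = 10.29 mg/L.
Initial deficit D₀ = C_s − DO₀ = 8.33 − 5.539 = 2.791 mg/L.
D(2.37) = [0.368×10.29/(0.413−0.368)](e^(−0.368×2.37) − e^(−0.413×2.37)) + 2.791 e^(−0.413×2.37)
= 84.14 × (0.4180 − 0.3758) + 2.791 × 0.3758 = 4.607 mg/L.
DO = 8.33 − 4.607 = 3.723 mg/L.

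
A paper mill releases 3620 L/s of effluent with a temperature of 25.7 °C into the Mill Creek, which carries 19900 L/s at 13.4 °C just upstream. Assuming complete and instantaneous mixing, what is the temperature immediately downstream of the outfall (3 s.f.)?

Flow-weighted mixing: C = (Q_r C_r + Q_w C_w)/(Q_r + Q_w)
= (19900×13.4 + 3620×25.7)/(19900 + 3620) = 359700/23520 = 15.29 °C.

15.3 °C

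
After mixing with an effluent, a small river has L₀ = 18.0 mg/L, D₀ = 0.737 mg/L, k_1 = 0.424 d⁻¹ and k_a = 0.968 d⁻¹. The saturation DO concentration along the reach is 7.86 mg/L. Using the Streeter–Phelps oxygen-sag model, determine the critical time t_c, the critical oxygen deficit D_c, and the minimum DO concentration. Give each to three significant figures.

t_c ≈ 1.42 d; D_c ≈ 4.32 mg/L; min DO ≈ 3.54 mg/L

With k_a/k_1 = 2.283 and 1 − D₀(k_a−k_1)/(k_1 L₀) = 0.9475,
t_c = ln(2.283 × 0.9475) / (0.968 − 0.424) = ln(2.163) / 0.5440 = 0.7715/0.5440 = 1.418 d.
L(t_c) = L₀ e^(−k_1 t_c) = 18.0 × 0.5481 = 9.865 mg/L, and at the critical point k_a D_c = k_1 L, so D_c = (0.424/0.968) × 9.865 = 4.321 mg/L.
Minimum DO = C_s − D_c = 7.86 − 4.321 = 3.539 mg/L.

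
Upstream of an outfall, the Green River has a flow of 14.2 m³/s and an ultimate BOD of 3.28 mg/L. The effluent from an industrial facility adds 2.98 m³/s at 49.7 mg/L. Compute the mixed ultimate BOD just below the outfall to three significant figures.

Flow-weighted mixing: C = (Q_r C_r + Q_w C_w)/(Q_r + Q_w)
= (14.2×3.28 + 2.98×49.7)/(14.2 + 2.98) = 194.7/17.18 = 11.33 mg/L.

11.3 mg/L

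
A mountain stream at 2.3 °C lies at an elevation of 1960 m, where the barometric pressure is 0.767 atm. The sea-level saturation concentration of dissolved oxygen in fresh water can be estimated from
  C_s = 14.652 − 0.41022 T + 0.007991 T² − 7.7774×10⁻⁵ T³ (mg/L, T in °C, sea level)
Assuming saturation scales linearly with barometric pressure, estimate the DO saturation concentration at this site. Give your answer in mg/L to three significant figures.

At sea level: C_s = 14.652 − 0.41022×2.3 + 0.007991×2.3² − 7.7774×10⁻⁵×2.3³ = 13.75 mg/L.
Pressure correction: C_s' = 13.75 × 0.767 = 10.55 mg/L.

C_s ≈ 10.5 mg/L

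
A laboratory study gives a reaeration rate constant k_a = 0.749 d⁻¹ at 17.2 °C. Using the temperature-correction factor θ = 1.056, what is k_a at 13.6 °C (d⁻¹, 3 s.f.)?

k_a ≈ 0.616 d⁻¹

k_a(T₂) = k_a(T₁) · θ^(T₂−T₁) = 0.749 × 1.056^(13.6−17.2)
= 0.749 × 1.056^-3.60 = 0.749 × 0.8219 = 0.6156 d⁻¹.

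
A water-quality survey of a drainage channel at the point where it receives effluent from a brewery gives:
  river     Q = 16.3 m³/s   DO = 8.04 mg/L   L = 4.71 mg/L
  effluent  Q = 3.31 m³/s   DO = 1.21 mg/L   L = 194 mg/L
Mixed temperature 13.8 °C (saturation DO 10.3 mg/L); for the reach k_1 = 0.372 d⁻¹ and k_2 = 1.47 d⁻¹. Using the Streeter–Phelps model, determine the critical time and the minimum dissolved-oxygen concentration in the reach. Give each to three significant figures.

Mixed DO = (16.3×8.04 + 3.31×1.21)/(16.3+3.31) = 135.1/19.61 = 6.887 mg/L.
Mixed L₀ = (16.3×4.71 + 3.31×194)/(19.61) = 718.9/19.61 = 36.66 mg/L.
Initial deficit D₀ = C_s − DO₀ = 10.3 − 6.887 = 3.413 mg/L.
t_c = (1/1.098) ln[(1.47/0.372)(1 − 3.413×1.098/(0.372×36.66))] = 0.9107 × ln(2.866) = 0.9589 d.
D_c = (0.372/1.47) × 36.66 × e^(−0.372×0.9589) = 0.2531 × 36.66 × 0.7000 = 6.494 mg/L.
Minimum DO = 10.3 − 6.494 = 3.806 mg/L.

t_c ≈ 0.959 d; minimum DO ≈ 3.81 mg/L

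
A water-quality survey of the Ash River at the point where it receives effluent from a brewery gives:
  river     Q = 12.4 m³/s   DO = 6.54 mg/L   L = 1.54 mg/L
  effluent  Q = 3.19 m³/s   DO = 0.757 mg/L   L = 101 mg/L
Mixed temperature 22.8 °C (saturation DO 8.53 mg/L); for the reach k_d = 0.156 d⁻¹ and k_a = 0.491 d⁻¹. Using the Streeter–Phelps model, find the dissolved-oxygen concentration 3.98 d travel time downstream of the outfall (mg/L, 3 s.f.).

Mixed DO = (12.4×6.54 + 3.19×0.757)/(12.4+3.19) = 83.51/15.59 = 5.357 mg/L.
Mixed L₀ = (12.4×1.54 + 3.19×101)/(15.59) = 341.3/15.59 = 21.89 mg/L.
Initial deficit D₀ = C_s − DO₀ = 8.53 − 5.357 = 3.173 mg/L.
D(3.98) = [0.156×21.89/(0.491−0.156)](e^(−0.156×3.98) − e^(−0.491×3.98)) + 3.173 e^(−0.491×3.98)
= 10.19 × (0.5375 − 0.1417) + 3.173 × 0.1417 = 4.484 mg/L.
DO = 8.53 − 4.484 = 4.046 mg/L.

DO ≈ 4.05 mg/L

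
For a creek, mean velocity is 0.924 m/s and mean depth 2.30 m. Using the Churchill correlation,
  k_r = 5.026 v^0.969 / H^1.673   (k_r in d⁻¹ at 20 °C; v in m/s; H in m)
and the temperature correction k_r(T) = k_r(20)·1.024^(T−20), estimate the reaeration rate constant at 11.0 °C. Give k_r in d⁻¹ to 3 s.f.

k_r ≈ 0.933 d⁻¹

k_r(20) = 5.026 × 0.924^0.969 / 2.30^1.673 = 5.026 × 0.9263 / 4.029 = 1.156 d⁻¹.
k_r(11.0) = 1.156 × 1.024^(11.0−20) = 1.156 × 0.8078 = 0.9334 d⁻¹.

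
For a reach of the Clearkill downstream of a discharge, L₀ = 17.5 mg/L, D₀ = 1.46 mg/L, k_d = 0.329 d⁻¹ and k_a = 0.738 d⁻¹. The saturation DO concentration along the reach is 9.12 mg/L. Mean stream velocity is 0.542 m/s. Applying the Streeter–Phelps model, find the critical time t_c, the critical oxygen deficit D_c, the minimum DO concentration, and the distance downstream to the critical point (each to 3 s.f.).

t_c ≈ 1.71 d; D_c ≈ 4.45 mg/L; min DO ≈ 4.67 mg/L; x_c ≈ 80.0 km

With k_a/k_d = 2.243 and 1 − D₀(k_a−k_d)/(k_d L₀) = 0.8963,
t_c = ln(2.243 × 0.8963) / (0.738 − 0.329) = ln(2.011) / 0.4090 = 0.6984/0.4090 = 1.708 d.
D_c = (k_d/k_a) L₀ e^(−k_d t_c) = (0.329/0.738) × 17.5 × e^(−0.329×1.708) = 0.4458 × 17.5 × 0.5702 = 4.448 mg/L.
Minimum DO = C_s − D_c = 9.12 − 4.448 = 4.672 mg/L.
x_c = v t_c = 0.542 m/s × 1.708 d × 86400 s/d = 79960 m ≈ 80.0 km.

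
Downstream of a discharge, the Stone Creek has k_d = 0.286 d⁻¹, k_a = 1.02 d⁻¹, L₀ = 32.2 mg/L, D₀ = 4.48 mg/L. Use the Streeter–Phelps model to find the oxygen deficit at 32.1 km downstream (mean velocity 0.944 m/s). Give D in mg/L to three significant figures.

D ≈ 5.81 mg/L

Travel time t = x/v = 32.1 km / (0.944 m/s) = 32100 m / 0.944 m/s = 34000 s = 0.3936 d.
k_d L₀/(k_a−k_d) = 0.286×32.2/(1.02−0.286) = 9.209/0.7340 = 12.55 mg/L.
e^(−k_d t) = e^(−0.286×0.3936) = 0.8935; e^(−k_a t) = e^(−1.02×0.3936) = 0.6694.
D = 12.55 × (0.8935 − 0.6694) + 4.48 × 0.6694 = 2.813 + 2.999 = 5.812 mg/L.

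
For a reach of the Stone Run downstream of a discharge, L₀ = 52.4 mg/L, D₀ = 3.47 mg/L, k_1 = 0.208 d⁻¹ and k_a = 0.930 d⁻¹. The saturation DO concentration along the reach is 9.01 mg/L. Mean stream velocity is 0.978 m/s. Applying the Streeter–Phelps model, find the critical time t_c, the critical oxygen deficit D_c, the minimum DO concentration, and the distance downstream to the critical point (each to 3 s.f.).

At the critical point dD/dt = 0, so k_1 L₀ e^(−k_1 t) = k_a D. Substituting D(t) from the Streeter–Phelps equation and solving for t gives
t_c = ln[(k_a/k_1)(1 − D₀(k_a−k_1)/(k_1 L₀))] / (k_a−k_1).
Here k_a−k_1 = 0.7220 d⁻¹ and 1 − D₀(k_a−k_1)/(k_1 L₀) = 1 − 3.47×0.7220/(0.208×52.4) = 0.7701, so
t_c = ln(4.471 × 0.7701) / 0.7220 = 1.236 / 0.7220 = 1.713 d.
D_c = (k_1/k_a) L₀ e^(−k_1 t_c) = (0.208/0.930) × 52.4 × e^(−0.208×1.713) = 0.2237 × 52.4 × 0.7003 = 8.208 mg/L.
Minimum DO = C_s − D_c = 9.01 − 8.208 = 0.8025 mg/L.
x_c = v t_c = 0.978 m/s × 1.713 d × 86400 s/d = 144700 m ≈ 145 km.

t_c ≈ 1.71 d; D_c ≈ 8.21 mg/L; min DO ≈ 0.802 mg/L; x_c ≈ 145 km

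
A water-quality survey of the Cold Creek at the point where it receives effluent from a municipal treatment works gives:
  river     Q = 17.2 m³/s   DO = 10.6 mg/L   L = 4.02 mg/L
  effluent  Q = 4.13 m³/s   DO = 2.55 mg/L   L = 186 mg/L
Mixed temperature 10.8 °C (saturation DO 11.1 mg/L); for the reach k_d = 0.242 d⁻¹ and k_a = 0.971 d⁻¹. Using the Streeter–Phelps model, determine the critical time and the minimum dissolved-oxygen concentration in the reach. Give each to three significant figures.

Mixed DO = (17.2×10.6 + 4.13×2.55)/(17.2+4.13) = 192.9/21.33 = 9.041 mg/L.
Mixed L₀ = (17.2×4.02 + 4.13×186)/(21.33) = 837.3/21.33 = 39.26 mg/L.
Initial deficit D₀ = C_s − DO₀ = 11.1 − 9.041 = 2.059 mg/L.
t_c = (1/0.7290) ln[(0.971/0.242)(1 − 2.059×0.7290/(0.242×39.26))] = 1.372 × ln(3.379) = 1.670 d.
D_c = (0.242/0.971) × 39.26 × e^(−0.242×1.670) = 0.2492 × 39.26 × 0.6675 = 6.531 mg/L.
Minimum DO = 11.1 − 6.531 = 4.569 mg/L.

t_c ≈ 1.67 d; minimum DO ≈ 4.57 mg/L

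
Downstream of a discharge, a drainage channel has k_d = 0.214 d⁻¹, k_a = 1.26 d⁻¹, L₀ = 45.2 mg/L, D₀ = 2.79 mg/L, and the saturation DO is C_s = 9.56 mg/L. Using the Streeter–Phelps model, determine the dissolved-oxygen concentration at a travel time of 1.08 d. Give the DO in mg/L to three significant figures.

k_d L₀/(k_a−k_d) = 0.214×45.2/(1.26−0.214) = 9.673/1.046 = 9.247 mg/L.
e^(−k_d t) = e^(−0.214×1.080) = 0.7936; e^(−k_a t) = e^(−1.26×1.080) = 0.2565.
D = 9.247 × (0.7936 − 0.2565) + 2.79 × 0.2565 = 4.968 + 0.7155 = 5.683 mg/L.
DO = C_s − D = 9.56 − 5.683 = 3.877 mg/L.

DO ≈ 3.88 mg/L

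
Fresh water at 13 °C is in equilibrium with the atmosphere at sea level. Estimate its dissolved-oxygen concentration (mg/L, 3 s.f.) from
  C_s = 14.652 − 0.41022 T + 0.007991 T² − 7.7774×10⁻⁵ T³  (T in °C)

C_s = 14.652 − 0.41022×13 + 0.007991×13² − 7.7774×10⁻⁵×13³ = 10.50 mg/L.

C_s ≈ 10.5 mg/L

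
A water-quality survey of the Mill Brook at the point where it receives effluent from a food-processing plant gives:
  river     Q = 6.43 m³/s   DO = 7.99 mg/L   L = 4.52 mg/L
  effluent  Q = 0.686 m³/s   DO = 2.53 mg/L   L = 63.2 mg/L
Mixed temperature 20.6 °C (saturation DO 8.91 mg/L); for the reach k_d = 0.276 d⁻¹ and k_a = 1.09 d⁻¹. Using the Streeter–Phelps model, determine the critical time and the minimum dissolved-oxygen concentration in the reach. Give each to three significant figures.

t_c ≈ 1.02 d; minimum DO ≈ 6.97 mg/L

Mixed DO = (6.43×7.99 + 0.686×2.53)/(6.43+0.686) = 53.11/7.116 = 7.464 mg/L.
Mixed L₀ = (6.43×4.52 + 0.686×63.2)/(7.116) = 72.42/7.116 = 10.18 mg/L.
Initial deficit D₀ = C_s − DO₀ = 8.91 − 7.464 = 1.446 mg/L.
t_c = (1/0.8140) ln[(1.09/0.276)(1 − 1.446×0.8140/(0.276×10.18))] = 1.229 × ln(2.294) = 1.020 d.
D_c = (0.276/1.09) × 10.18 × e^(−0.276×1.020) = 0.2532 × 10.18 × 0.7546 = 1.945 mg/L.
Minimum DO = 8.91 − 1.945 = 6.965 mg/L.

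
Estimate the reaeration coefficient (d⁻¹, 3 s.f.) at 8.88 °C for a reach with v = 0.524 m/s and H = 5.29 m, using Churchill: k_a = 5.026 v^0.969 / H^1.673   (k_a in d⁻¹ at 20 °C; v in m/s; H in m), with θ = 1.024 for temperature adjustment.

k_a ≈ 0.127 d⁻¹

k_a(20) = 5.026 × 0.524^0.969 / 5.29^1.673 = 5.026 × 0.5346 / 16.23 = 0.1655 d⁻¹.
k_a(8.88) = 0.1655 × 1.024^(8.88−20) = 0.1655 × 0.7682 = 0.1272 d⁻¹.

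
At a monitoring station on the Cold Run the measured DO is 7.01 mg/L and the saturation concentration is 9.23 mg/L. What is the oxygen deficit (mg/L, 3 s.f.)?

D ≈ 2.22 mg/L

D = C_s − C = 9.23 − 7.01 = 2.22 mg/L.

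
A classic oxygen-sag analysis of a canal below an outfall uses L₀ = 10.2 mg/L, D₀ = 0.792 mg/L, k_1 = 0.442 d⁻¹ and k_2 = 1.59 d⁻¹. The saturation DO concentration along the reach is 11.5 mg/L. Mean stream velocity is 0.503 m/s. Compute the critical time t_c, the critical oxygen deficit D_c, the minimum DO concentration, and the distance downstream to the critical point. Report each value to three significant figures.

With k_2/k_1 = 3.597 and 1 − D₀(k_2−k_1)/(k_1 L₀) = 0.7983,
t_c = ln(3.597 × 0.7983) / (1.59 − 0.442) = ln(2.872) / 1.148 = 1.055/1.148 = 0.9189 d.
D_c = (k_1/k_2) L₀ e^(−k_1 t_c) = (0.442/1.59) × 10.2 × e^(−0.442×0.9189) = 0.2780 × 10.2 × 0.6662 = 1.889 mg/L.
Minimum DO = C_s − D_c = 11.5 − 1.889 = 9.611 mg/L.
x_c = v t_c = 0.503 m/s × 0.9189 d × 86400 s/d = 39940 m ≈ 39.9 km.

t_c ≈ 0.919 d; D_c ≈ 1.89 mg/L; min DO ≈ 9.61 mg/L; x_c ≈ 39.9 km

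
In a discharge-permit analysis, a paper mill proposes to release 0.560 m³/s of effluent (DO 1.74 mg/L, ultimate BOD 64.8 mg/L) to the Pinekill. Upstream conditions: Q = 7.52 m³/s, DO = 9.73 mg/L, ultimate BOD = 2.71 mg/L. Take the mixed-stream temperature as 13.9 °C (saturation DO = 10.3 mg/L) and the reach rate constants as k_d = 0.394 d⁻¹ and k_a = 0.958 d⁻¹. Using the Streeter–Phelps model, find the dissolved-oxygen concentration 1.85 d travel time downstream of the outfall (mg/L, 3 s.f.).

Mixed DO = (7.52×9.73 + 0.560×1.74)/(7.52+0.560) = 74.14/8.080 = 9.176 mg/L.
Mixed L₀ = (7.52×2.71 + 0.560×64.8)/(8.080) = 56.67/8.080 = 7.013 mg/L.
Initial deficit D₀ = C_s − DO₀ = 10.3 − 9.176 = 1.124 mg/L.
D(1.85) = [0.394×7.013/(0.958−0.394)](e^(−0.394×1.85) − e^(−0.958×1.85)) + 1.124 e^(−0.958×1.85)
= 4.899 × (0.4824 − 0.1699) + 1.124 × 0.1699 = 1.722 mg/L.
DO = 10.3 − 1.722 = 8.578 mg/L.

DO ≈ 8.58 mg/L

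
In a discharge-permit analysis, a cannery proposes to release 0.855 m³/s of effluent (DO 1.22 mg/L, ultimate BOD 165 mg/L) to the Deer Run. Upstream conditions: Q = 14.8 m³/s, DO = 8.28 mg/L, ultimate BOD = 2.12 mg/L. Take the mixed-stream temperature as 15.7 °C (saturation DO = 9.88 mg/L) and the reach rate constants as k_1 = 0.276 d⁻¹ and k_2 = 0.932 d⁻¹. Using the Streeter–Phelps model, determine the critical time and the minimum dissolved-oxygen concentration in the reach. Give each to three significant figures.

Mixed DO = (14.8×8.28 + 0.855×1.22)/(14.8+0.855) = 123.6/15.66 = 7.894 mg/L.
Mixed L₀ = (14.8×2.12 + 0.855×165)/(15.66) = 172.5/15.66 = 11.02 mg/L.
Initial deficit D₀ = C_s − DO₀ = 9.88 − 7.894 = 1.986 mg/L.
t_c = (1/0.6560) ln[(0.932/0.276)(1 − 1.986×0.6560/(0.276×11.02))] = 1.524 × ln(1.930) = 1.002 d.
D_c = (0.276/0.932) × 11.02 × e^(−0.276×1.002) = 0.2961 × 11.02 × 0.7583 = 2.474 mg/L.
Minimum DO = 9.88 − 2.474 = 7.406 mg/L.

t_c ≈ 1.00 d; minimum DO ≈ 7.41 mg/L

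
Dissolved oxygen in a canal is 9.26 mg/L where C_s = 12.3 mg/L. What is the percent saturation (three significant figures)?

75.3 % saturation

% saturation = C/C_s × 100 = 9.26/12.3 × 100 = 75.3 %.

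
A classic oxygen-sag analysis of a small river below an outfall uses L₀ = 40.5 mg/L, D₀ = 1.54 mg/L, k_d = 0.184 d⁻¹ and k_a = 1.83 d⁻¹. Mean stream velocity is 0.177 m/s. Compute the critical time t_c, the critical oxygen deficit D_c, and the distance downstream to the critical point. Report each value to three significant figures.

t_c ≈ 1.14 d; D_c ≈ 3.30 mg/L; x_c ≈ 17.5 km

t_c = [1/(k_a−k_d)] ln[(k_a/k_d)(1 − D₀(k_a−k_d)/(k_d L₀))]
= [1/(1.83−0.184)] ln[(1.83/0.184)(1 − 1.54×1.646/(0.184×40.5))]
= (1/1.646) ln[9.946 × 0.6598] = 0.6075 × ln(6.563) = 0.6075 × 1.881 = 1.143 d.
L(t_c) = L₀ e^(−k_d t_c) = 40.5 × 0.8103 = 32.82 mg/L, and at the critical point k_a D_c = k_d L, so D_c = (0.184/1.83) × 32.82 = 3.300 mg/L.
x_c = v t_c = 0.177 m/s × 1.143 d × 86400 s/d = 17480 m ≈ 17.5 km.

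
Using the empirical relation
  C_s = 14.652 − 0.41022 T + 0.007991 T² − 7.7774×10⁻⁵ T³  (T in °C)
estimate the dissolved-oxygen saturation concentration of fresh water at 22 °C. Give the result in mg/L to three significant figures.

C_s ≈ 8.67 mg/L

C_s = 14.652 − 0.41022×22 + 0.007991×22² − 7.7774×10⁻⁵×22³ = 8.667 mg/L.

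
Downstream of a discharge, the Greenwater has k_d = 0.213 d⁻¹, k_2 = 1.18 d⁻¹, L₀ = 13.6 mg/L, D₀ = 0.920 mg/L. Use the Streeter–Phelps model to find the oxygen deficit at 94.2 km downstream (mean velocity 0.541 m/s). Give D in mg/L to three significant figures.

Travel time t = x/v = 94.2 km / (0.541 m/s) = 94200 m / 0.541 m/s = 174100 s = 2.015 d.
k_d L₀/(k_2−k_d) = 0.213×13.6/(1.18−0.213) = 2.897/0.9670 = 2.996 mg/L.
e^(−k_d t) = e^(−0.213×2.015) = 0.6510; e^(−k_2 t) = e^(−1.18×2.015) = 0.09273.
D = 2.996 × (0.6510 − 0.09273) + 0.920 × 0.09273 = 1.672 + 0.08531 = 1.758 mg/L.

D ≈ 1.76 mg/L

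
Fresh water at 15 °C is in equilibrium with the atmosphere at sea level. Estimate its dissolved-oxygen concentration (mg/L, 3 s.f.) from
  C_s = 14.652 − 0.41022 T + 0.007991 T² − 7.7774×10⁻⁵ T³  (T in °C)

C_s ≈ 10.0 mg/L

C_s = 14.652 − 0.41022×15 + 0.007991×15² − 7.7774×10⁻⁵×15³ = 10.03 mg/L.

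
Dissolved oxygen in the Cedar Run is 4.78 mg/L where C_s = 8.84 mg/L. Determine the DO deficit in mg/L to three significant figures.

D ≈ 4.06 mg/L

D = C_s − C = 8.84 − 4.78 = 4.06 mg/L.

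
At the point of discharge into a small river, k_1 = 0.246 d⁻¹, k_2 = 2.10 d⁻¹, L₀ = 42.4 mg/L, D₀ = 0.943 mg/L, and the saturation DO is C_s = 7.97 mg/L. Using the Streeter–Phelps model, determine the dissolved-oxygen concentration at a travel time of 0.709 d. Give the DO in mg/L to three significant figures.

DO ≈ 4.30 mg/L

k_1 L₀/(k_2−k_1) = 0.246×42.4/(2.10−0.246) = 10.43/1.854 = 5.626 mg/L.
e^(−k_1 t) = e^(−0.246×0.7090) = 0.8399; e^(−k_2 t) = e^(−2.10×0.7090) = 0.2256.
D = 5.626 × (0.8399 − 0.2256) + 0.943 × 0.2256 = 3.456 + 0.2128 = 3.669 mg/L.
DO = C_s − D = 7.97 − 3.669 = 4.301 mg/L.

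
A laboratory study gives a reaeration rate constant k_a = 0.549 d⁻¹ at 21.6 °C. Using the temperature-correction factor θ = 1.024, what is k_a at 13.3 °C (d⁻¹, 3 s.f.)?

k_a(T₂) = k_a(T₁) · θ^(T₂−T₁) = 0.549 × 1.024^(13.3−21.6)
= 0.549 × 1.024^-8.30 = 0.549 × 0.8213 = 0.4509 d⁻¹.

k_a ≈ 0.451 d⁻¹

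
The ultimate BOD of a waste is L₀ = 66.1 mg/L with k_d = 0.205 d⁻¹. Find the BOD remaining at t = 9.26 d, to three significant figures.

L ≈ 9.90 mg/L

L_t = L₀ e^(−k_d t) = 66.1 × e^(−0.205×9.26) = 66.1 × 0.1498 = 9.903 mg/L.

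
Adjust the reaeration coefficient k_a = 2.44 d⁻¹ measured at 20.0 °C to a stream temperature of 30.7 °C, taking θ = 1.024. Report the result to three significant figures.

k_a ≈ 3.14 d⁻¹

k_a(T₂) = k_a(T₁) · θ^(T₂−T₁) = 2.44 × 1.024^(30.7−20.0)
= 2.44 × 1.024^10.7 = 2.44 × 1.289 = 3.145 d⁻¹.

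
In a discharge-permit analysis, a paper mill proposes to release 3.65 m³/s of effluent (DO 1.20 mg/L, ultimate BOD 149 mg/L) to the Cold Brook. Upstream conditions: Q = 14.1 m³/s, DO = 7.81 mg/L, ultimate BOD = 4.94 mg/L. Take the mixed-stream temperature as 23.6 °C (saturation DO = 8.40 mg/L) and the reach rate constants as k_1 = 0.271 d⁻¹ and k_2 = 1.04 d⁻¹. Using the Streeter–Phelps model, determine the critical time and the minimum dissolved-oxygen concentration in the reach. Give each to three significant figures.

Mixed DO = (14.1×7.81 + 3.65×1.20)/(14.1+3.65) = 114.5/17.75 = 6.451 mg/L.
Mixed L₀ = (14.1×4.94 + 3.65×149)/(17.75) = 613.5/17.75 = 34.56 mg/L.
Initial deficit D₀ = C_s − DO₀ = 8.40 − 6.451 = 1.949 mg/L.
t_c = (1/0.7690) ln[(1.04/0.271)(1 − 1.949×0.7690/(0.271×34.56))] = 1.300 × ln(3.223) = 1.522 d.
D_c = (0.271/1.04) × 34.56 × e^(−0.271×1.522) = 0.2606 × 34.56 × 0.6620 = 5.962 mg/L.
Minimum DO = 8.40 − 5.962 = 2.438 mg/L.

t_c ≈ 1.52 d; minimum DO ≈ 2.44 mg/L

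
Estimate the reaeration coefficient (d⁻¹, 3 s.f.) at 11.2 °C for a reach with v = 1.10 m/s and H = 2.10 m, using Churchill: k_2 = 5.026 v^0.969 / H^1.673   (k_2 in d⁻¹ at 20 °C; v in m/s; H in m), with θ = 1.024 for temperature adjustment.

k_2(20) = 5.026 × 1.10^0.969 / 2.10^1.673 = 5.026 × 1.097 / 3.460 = 1.593 d⁻¹.
k_2(11.2) = 1.593 × 1.024^(11.2−20) = 1.593 × 0.8116 = 1.293 d⁻¹.

k_2 ≈ 1.29 d⁻¹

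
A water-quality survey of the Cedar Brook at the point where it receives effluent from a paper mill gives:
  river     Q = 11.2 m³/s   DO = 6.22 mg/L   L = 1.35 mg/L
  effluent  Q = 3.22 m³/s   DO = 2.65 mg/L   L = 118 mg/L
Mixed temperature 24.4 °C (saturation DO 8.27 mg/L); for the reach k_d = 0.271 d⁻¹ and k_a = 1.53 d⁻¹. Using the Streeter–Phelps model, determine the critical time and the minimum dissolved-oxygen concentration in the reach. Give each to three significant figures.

Mixed DO = (11.2×6.22 + 3.22×2.65)/(11.2+3.22) = 78.20/14.42 = 5.423 mg/L.
Mixed L₀ = (11.2×1.35 + 3.22×118)/(14.42) = 395.1/14.42 = 27.40 mg/L.
Initial deficit D₀ = C_s − DO₀ = 8.27 − 5.423 = 2.847 mg/L.
t_c = (1/1.259) ln[(1.53/0.271)(1 − 2.847×1.259/(0.271×27.40))] = 0.7943 × ln(2.920) = 0.8512 d.
D_c = (0.271/1.53) × 27.40 × e^(−0.271×0.8512) = 0.1771 × 27.40 × 0.7940 = 3.853 mg/L.
Minimum DO = 8.27 − 3.853 = 4.417 mg/L.

t_c ≈ 0.851 d; minimum DO ≈ 4.42 mg/L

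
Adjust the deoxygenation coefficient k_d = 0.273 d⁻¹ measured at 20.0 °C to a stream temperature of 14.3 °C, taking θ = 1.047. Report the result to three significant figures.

k_d ≈ 0.210 d⁻¹

k_d(T₂) = k_d(T₁) · θ^(T₂−T₁) = 0.273 × 1.047^(14.3−20.0)
= 0.273 × 1.047^-5.70 = 0.273 × 0.7697 = 0.2101 d⁻¹.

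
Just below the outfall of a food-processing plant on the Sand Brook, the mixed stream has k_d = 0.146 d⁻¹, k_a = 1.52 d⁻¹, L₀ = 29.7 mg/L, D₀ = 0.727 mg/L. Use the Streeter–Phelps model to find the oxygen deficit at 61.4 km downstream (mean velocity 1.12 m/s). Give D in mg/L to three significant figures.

Travel time t = x/v = 61.4 km / (1.12 m/s) = 61400 m / 1.12 m/s = 54820 s = 0.6345 d.
k_d L₀/(k_a−k_d) = 0.146×29.7/(1.52−0.146) = 4.336/1.374 = 3.156 mg/L.
e^(−k_d t) = e^(−0.146×0.6345) = 0.9115; e^(−k_a t) = e^(−1.52×0.6345) = 0.3812.
D = 3.156 × (0.9115 − 0.3812) + 0.727 × 0.3812 = 1.674 + 0.2771 = 1.951 mg/L.

D ≈ 1.95 mg/L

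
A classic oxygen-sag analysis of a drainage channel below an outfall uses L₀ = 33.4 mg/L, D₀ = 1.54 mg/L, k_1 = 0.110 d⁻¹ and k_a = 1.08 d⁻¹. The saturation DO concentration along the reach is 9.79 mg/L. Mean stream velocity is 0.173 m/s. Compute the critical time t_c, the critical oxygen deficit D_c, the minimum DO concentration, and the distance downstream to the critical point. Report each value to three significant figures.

With k_a/k_1 = 9.818 and 1 − D₀(k_a−k_1)/(k_1 L₀) = 0.5934,
t_c = ln(9.818 × 0.5934) / (1.08 − 0.110) = ln(5.826) / 0.9700 = 1.762/0.9700 = 1.817 d.
L(t_c) = L₀ e^(−k_1 t_c) = 33.4 × 0.8188 = 27.35 mg/L, and at the critical point k_a D_c = k_1 L, so D_c = (0.110/1.08) × 27.35 = 2.786 mg/L.
Minimum DO = C_s − D_c = 9.79 − 2.786 = 7.004 mg/L.
x_c = v t_c = 0.173 m/s × 1.817 d × 86400 s/d = 27160 m ≈ 27.2 km.

t_c ≈ 1.82 d; D_c ≈ 2.79 mg/L; min DO ≈ 7.00 mg/L; x_c ≈ 27.2 km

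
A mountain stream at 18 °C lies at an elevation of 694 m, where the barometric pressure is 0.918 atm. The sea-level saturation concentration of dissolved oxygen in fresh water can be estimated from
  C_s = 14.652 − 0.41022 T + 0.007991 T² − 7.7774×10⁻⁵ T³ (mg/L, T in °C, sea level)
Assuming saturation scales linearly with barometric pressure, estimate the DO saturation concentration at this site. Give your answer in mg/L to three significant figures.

At sea level: C_s = 14.652 − 0.41022×18 + 0.007991×18² − 7.7774×10⁻⁵×18³ = 9.404 mg/L.
Pressure correction: C_s' = 9.404 × 0.918 = 8.632 mg/L.

C_s ≈ 8.63 mg/L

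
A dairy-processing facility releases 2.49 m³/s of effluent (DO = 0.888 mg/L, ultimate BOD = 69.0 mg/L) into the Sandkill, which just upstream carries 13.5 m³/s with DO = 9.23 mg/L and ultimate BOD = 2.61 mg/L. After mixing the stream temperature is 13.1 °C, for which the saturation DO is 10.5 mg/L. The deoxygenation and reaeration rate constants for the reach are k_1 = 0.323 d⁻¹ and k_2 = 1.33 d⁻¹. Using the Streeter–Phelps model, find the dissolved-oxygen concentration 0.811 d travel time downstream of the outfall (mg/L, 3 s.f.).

Mixed DO = (13.5×9.23 + 2.49×0.888)/(13.5+2.49) = 126.8/15.99 = 7.931 mg/L.
Mixed L₀ = (13.5×2.61 + 2.49×69.0)/(15.99) = 207.0/15.99 = 12.95 mg/L.
Initial deficit D₀ = C_s − DO₀ = 10.5 − 7.931 = 2.569 mg/L.
D(0.811) = [0.323×12.95/(1.33−0.323)](e^(−0.323×0.811) − e^(−1.33×0.811)) + 2.569 e^(−1.33×0.811)
= 4.153 × (0.7695 − 0.3401) + 2.569 × 0.3401 = 2.657 mg/L.
DO = 10.5 − 2.657 = 7.843 mg/L.

DO ≈ 7.84 mg/L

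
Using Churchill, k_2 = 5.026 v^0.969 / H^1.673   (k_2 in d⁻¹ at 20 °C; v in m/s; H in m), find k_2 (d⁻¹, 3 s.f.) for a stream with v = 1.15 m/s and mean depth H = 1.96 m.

k_2 ≈ 1.87 d⁻¹

k_2 = 5.026 × 1.15^0.969 / 1.96^1.673 = 5.026 × 1.145 / 3.083 = 1.867 d⁻¹.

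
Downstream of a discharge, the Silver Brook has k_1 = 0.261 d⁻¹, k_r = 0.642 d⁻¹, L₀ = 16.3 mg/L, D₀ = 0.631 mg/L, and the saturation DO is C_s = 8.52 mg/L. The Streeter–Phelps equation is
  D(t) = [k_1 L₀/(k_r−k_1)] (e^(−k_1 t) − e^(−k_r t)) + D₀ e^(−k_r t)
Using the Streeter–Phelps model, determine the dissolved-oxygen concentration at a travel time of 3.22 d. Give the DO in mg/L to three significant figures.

k_1 L₀/(k_r−k_1) = 0.261×16.3/(0.642−0.261) = 4.254/0.3810 = 11.17 mg/L.
e^(−k_1 t) = e^(−0.261×3.220) = 0.4315; e^(−k_r t) = e^(−0.642×3.220) = 0.1265.
D = 11.17 × (0.4315 − 0.1265) + 0.631 × 0.1265 = 3.406 + 0.07984 = 3.485 mg/L.
DO = C_s − D = 8.52 − 3.485 = 5.035 mg/L.

DO ≈ 5.03 mg/L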